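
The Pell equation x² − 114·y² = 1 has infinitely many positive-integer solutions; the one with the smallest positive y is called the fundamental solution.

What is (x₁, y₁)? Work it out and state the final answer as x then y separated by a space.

√114 → a₀=10, period (1,2,10,2,1,20); ℓ=6 even so k=5
k=0  a_k=10  p_k/q_k = 10/1
k=1  a_k=1  p_k/q_k = 11/1
…
k=3  a_k=10  p_k/q_k = 331/31
k=4  a_k=2  p_k/q_k = 694/65
k=5  a_k=1  p_k/q_k = 1025/96
fundamental: x₁=1025, y₁=96  (since 1050625 − 114·9216 = 1)

1025 96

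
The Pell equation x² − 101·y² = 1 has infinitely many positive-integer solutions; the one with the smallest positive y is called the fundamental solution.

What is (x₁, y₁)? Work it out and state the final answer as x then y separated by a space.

201 20

[10; 20] for √101; ℓ=1 ⇒ convergent index 1
i=0: a=10 ⇒ p=10, q=1
i=1: a=20 ⇒ p=201, q=20
→ (201, 20).  Check: 201²=40401, 101·20²=40400, difference 1.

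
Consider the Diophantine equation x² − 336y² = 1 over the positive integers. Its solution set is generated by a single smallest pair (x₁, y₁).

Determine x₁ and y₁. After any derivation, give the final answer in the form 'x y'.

55 3

√336 → a₀=18, period (3,36); ℓ=2 even so k=1
k=0  a_k=18  p_k/q_k = 18/1
k=1  a_k=3  p_k/q_k = 55/3
fundamental: x₁=55, y₁=3  (since 3025 − 336·9 = 1)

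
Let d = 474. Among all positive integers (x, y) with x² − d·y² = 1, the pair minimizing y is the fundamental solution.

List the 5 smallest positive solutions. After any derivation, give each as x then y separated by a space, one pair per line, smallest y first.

193549 8890
74922430801 3441301220
29002323118011949 1332120819650670
11226741274261267003201 515661305041693754440
4345849093754985611287088749 199611459857697448136564450

[21; 1,3,2,1,1,…,3,1,42] for √474; ℓ=14 ⇒ convergent index 13
step 0: (21, 1)  from 21·(1,0) + (0,1)
…
step 5: (479, 22)  from 1·(283,13) + (196,9)
…
step 8: (5813, 267)  from 1·(5051,232) + (762,35)
step 9: (10864, 499)  from 1·(5813,267) + (5051,232)
…
step 12: (149331, 6859)  from 3·(44218,2031) + (16677,766)
step 13: (193549, 8890)  from 1·(149331,6859) + (44218,2031)
(x₁, y₁) = (193549, 8890);  193549² − 474·8890² = 1 ✓
n=2: (193549,8890)∘(193549,8890) = (193549·193549+474·8890·8890, 193549·8890+8890·193549) = (74922430801,3441301220)
n=3: (74922430801,3441301220)∘(193549,8890) = (193549·74922430801+474·8890·3441301220, 193549·3441301220+8890·74922430801) = (29002323118011949,1332120819650670)
n=4: (29002323118011949,1332120819650670)∘(193549,8890) = (193549·29002323118011949+474·8890·1332120819650670, 193549·1332120819650670+8890·29002323118011949) = (11226741274261267003201,515661305041693754440)
n=5: (11226741274261267003201,515661305041693754440)∘(193549,8890) = (193549·11226741274261267003201+474·8890·515661305041693754440, 193549·515661305041693754440+8890·11226741274261267003201) = (4345849093754985611287088749,199611459857697448136564450)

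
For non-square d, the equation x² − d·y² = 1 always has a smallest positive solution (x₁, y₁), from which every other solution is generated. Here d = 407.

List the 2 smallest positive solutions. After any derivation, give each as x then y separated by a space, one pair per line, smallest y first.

2663 132
14183137 703032

√407 → a₀=20, period (5,1,2,1,5,40); ℓ=6 even so k=5
k=0  a_k=20  p_k/q_k = 20/1
k=1  a_k=5  p_k/q_k = 101/5
…
k=3  a_k=2  p_k/q_k = 343/17
k=4  a_k=1  p_k/q_k = 464/23
k=5  a_k=5  p_k/q_k = 2663/132
fundamental: x₁=2663, y₁=132  (since 7091569 − 407·17424 = 1)
(x_2, y_2) = (2663·2663 + 407·132·132, 2663·132 + 132·2663) = (14183137, 703032)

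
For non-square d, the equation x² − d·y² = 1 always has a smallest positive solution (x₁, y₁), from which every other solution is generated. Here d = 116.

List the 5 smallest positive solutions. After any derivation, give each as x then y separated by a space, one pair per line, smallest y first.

9801 910
192119201 17837820
3765920568201 349656946730
73819574785756801 6853975451963640
1447011301184484245001 134351626459734324550

[10; 1,3,2,1,4,1,2,3,1,20] for √116; ℓ=10 ⇒ convergent index 9
i=0: a=10 ⇒ p=10, q=1
i=1: a=1 ⇒ p=11, q=1
…
i=7: a=2 ⇒ p=2251, q=209
i=8: a=3 ⇒ p=7550, q=701
i=9: a=1 ⇒ p=9801, q=910
(x₁, y₁) = (9801, 910);  9801² − 116·910² = 1 ✓
(9801+910√116)^2 = 192119201 + 17837820√116
(9801+910√116)^3 = 3765920568201 + 349656946730√116
(9801+910√116)^4 = 73819574785756801 + 6853975451963640√116
(9801+910√116)^5 = 1447011301184484245001 + 134351626459734324550√116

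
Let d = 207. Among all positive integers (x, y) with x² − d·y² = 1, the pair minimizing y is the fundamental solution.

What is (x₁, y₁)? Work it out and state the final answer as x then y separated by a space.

1151 80

√207 = [14; 2,1,1,2,1,1,2,28, …], period ℓ=8 (even) → k=7
i=0: a=14 ⇒ p=14, q=1
i=1: a=2 ⇒ p=29, q=2
…
i=3: a=1 ⇒ p=72, q=5
…
i=5: a=1 ⇒ p=259, q=18
i=6: a=1 ⇒ p=446, q=31
i=7: a=2 ⇒ p=1151, q=80
(x₁, y₁) = (1151, 80);  1151² − 207·80² = 1 ✓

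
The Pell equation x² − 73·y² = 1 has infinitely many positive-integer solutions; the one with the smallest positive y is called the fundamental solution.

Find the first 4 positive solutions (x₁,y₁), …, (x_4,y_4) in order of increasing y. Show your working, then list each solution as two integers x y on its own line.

2281249 267000
10408194000001 1218186966000
47487364308614281249 5557975596000801000
216661004683313632776000001 25358252540801244373932000

[8; 1,1,5,5,1,1,16] for √73; ℓ=7 ⇒ convergent index 13
k=0  a_k=8  p_k/q_k = 8/1
k=1  a_k=1  p_k/q_k = 9/1
k=2  a_k=1  p_k/q_k = 17/2
k=3  a_k=5  p_k/q_k = 94/11
k=4  a_k=5  p_k/q_k = 487/57
…
k=7  a_k=16  p_k/q_k = 17669/2068
k=8  a_k=1  p_k/q_k = 18737/2193
…
k=11  a_k=5  p_k/q_k = 1040241/121751
k=12  a_k=1  p_k/q_k = 1241008/145249
k=13  a_k=1  p_k/q_k = 2281249/267000
→ (2281249, 267000).  Check: 2281249²=5204097000001, 73·267000²=5204097000000, difference 1.
(x_2, y_2) = (2281249·2281249 + 73·267000·267000, 2281249·267000 + 267000·2281249) = (10408194000001, 1218186966000)
(x_3, y_3) = (2281249·10408194000001 + 73·267000·1218186966000, 2281249·1218186966000 + 267000·10408194000001) = (47487364308614281249, 5557975596000801000)
(x_4, y_4) = (2281249·47487364308614281249 + 73·267000·5557975596000801000, 2281249·5557975596000801000 + 267000·47487364308614281249) = (216661004683313632776000001, 25358252540801244373932000)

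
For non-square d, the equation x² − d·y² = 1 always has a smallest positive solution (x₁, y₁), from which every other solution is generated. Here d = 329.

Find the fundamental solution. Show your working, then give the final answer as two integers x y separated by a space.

2376415 131016

[18; 7,4,2,1,1,4,1,1,2,4,7,36] for √329; ℓ=12 ⇒ convergent index 11
k=0  a_k=18  p_k/q_k = 18/1
…
k=2  a_k=4  p_k/q_k = 526/29
…
k=6  a_k=4  p_k/q_k = 13241/730
k=7  a_k=1  p_k/q_k = 16125/889
k=8  a_k=1  p_k/q_k = 29366/1619
…
k=10  a_k=4  p_k/q_k = 328794/18127
k=11  a_k=7  p_k/q_k = 2376415/131016
(x₁, y₁) = (2376415, 131016);  2376415² − 329·131016² = 1 ✓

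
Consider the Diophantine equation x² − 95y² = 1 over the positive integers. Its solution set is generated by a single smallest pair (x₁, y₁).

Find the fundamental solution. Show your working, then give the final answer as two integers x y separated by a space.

39 4

d=95: √d = [9; 1,2,1,18] (ℓ=4, even), read p_3/q_3
step 0: (9, 1)  from 9·(1,0) + (0,1)
…
step 2: (29, 3)  from 2·(10,1) + (9,1)
step 3: (39, 4)  from 1·(29,3) + (10,1)
→ (39, 4).  Check: 39²=1521, 95·4²=1520, difference 1.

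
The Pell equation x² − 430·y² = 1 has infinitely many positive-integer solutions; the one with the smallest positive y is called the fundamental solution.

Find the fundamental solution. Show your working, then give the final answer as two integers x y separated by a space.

√430 → a₀=20, period (1,2,1,3,1,…,2,1,40); ℓ=14 even so k=13
k=0  a_k=20  p_k/q_k = 20/1
k=1  a_k=1  p_k/q_k = 21/1
k=2  a_k=2  p_k/q_k = 62/3
…
k=5  a_k=1  p_k/q_k = 394/19
k=6  a_k=6  p_k/q_k = 2675/129
k=7  a_k=8  p_k/q_k = 21794/1051
k=8  a_k=6  p_k/q_k = 133439/6435
k=9  a_k=1  p_k/q_k = 155233/7486
…
k=11  a_k=1  p_k/q_k = 754371/36379
k=12  a_k=2  p_k/q_k = 2107880/101651
k=13  a_k=1  p_k/q_k = 2862251/138030
fundamental: x₁=2862251, y₁=138030  (since 8192480787001 − 430·19052280900 = 1)

2862251 138030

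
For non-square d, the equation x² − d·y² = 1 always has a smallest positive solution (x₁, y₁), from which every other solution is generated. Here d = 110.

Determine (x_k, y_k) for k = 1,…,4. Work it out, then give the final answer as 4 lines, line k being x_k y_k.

21 2
881 84
36981 3526
1552321 148008

d=110: √d = [10; 2,20] (ℓ=2, even), read p_1/q_1
a_0=10:  p_0=10·1+0=10,  q_0=10·0+1=1
a_1=2:  p_1=2·10+1=21,  q_1=2·1+0=2
fundamental: x₁=21, y₁=2  (since 441 − 110·4 = 1)
(x_2, y_2) = (21·21 + 110·2·2, 21·2 + 2·21) = (881, 84)
(x_3, y_3) = (21·881 + 110·2·84, 21·84 + 2·881) = (36981, 3526)
(x_4, y_4) = (21·36981 + 110·2·3526, 21·3526 + 2·36981) = (1552321, 148008)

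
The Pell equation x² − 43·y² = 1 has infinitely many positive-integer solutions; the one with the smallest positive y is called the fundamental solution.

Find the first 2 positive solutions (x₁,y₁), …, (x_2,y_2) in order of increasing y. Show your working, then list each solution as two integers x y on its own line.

3482 531
24248647 3697884

√43 = [6; 1,1,3,1,5,1,3,1,1,12, …], period ℓ=10 (even) → k=9
i=0: a=6 ⇒ p=6, q=1
…
i=2: a=1 ⇒ p=13, q=2
…
i=4: a=1 ⇒ p=59, q=9
i=5: a=5 ⇒ p=341, q=52
…
i=8: a=1 ⇒ p=1941, q=296
i=9: a=1 ⇒ p=3482, q=531
fundamental: x₁=3482, y₁=531  (since 12124324 − 43·281961 = 1)
n=2: (3482,531)∘(3482,531) = (3482·3482+43·531·531, 3482·531+531·3482) = (24248647,3697884)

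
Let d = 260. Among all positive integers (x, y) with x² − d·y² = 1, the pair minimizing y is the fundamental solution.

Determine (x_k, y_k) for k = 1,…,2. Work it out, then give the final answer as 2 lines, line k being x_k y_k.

129 8
33281 2064

[16; 8,32] for √260; ℓ=2 ⇒ convergent index 1
i=0: a=16 ⇒ p=16, q=1
i=1: a=8 ⇒ p=129, q=8
→ (129, 8).  Check: 129²=16641, 260·8²=16640, difference 1.
(x_2, y_2) = (129·129 + 260·8·8, 129·8 + 8·129) = (33281, 2064)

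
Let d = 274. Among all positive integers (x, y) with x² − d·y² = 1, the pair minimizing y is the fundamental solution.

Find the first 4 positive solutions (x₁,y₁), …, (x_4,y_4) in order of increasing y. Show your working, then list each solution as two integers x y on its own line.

3959299 239190
31352097142801 1894049455620
248264653730785753699 14998216231173381570
1965907990503261255572251201 118764845051735182903983240

d=274: √d = [16; 1,1,4,4,1,1,32] (ℓ=7, odd), read p_13/q_13
step 0: (16, 1)  from 16·(1,0) + (0,1)
step 1: (17, 1)  from 1·(16,1) + (1,0)
step 2: (33, 2)  from 1·(17,1) + (16,1)
step 3: (149, 9)  from 4·(33,2) + (17,1)
step 4: (629, 38)  from 4·(149,9) + (33,2)
step 5: (778, 47)  from 1·(629,38) + (149,9)
step 6: (1407, 85)  from 1·(778,47) + (629,38)
step 7: (45802, 2767)  from 32·(1407,85) + (778,47)
step 8: (47209, 2852)  from 1·(45802,2767) + (1407,85)
…
step 10: (419253, 25328)  from 4·(93011,5619) + (47209,2852)
…
step 12: (2189276, 132259)  from 1·(1770023,106931) + (419253,25328)
step 13: (3959299, 239190)  from 1·(2189276,132259) + (1770023,106931)
fundamental: x₁=3959299, y₁=239190  (since 15676048571401 − 274·57211856100 = 1)
(3959299+239190√274)^2 = 31352097142801 + 1894049455620√274
(3959299+239190√274)^3 = 248264653730785753699 + 14998216231173381570√274
(3959299+239190√274)^4 = 1965907990503261255572251201 + 118764845051735182903983240√274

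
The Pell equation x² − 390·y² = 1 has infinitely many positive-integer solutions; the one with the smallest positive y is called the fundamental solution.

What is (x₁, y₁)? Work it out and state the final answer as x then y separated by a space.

d=390: √d = [19; 1,2,1,38] (ℓ=4, even), read p_3/q_3
step 0: (19, 1)  from 19·(1,0) + (0,1)
…
step 2: (59, 3)  from 2·(20,1) + (19,1)
step 3: (79, 4)  from 1·(59,3) + (20,1)
(x₁, y₁) = (79, 4);  79² − 390·4² = 1 ✓

79 4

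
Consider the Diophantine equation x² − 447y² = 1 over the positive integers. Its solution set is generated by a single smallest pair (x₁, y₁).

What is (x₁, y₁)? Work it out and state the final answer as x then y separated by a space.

√447 = [21; 7,42, …], period ℓ=2 (even) → k=1
i=0: a=21 ⇒ p=21, q=1
i=1: a=7 ⇒ p=148, q=7
(x₁, y₁) = (148, 7);  148² − 447·7² = 1 ✓

148 7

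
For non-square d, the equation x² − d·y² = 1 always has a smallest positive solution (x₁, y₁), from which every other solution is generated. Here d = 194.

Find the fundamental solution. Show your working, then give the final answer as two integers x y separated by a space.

195 14

d=194: √d = [13; 1,12,1,26] (ℓ=4, even), read p_3/q_3
a_0=13:  p_0=13·1+0=13,  q_0=13·0+1=1
a_1=1:  p_1=1·13+1=14,  q_1=1·1+0=1
a_2=12:  p_2=12·14+13=181,  q_2=12·1+1=13
a_3=1:  p_3=1·181+14=195,  q_3=1·13+1=14
(x₁, y₁) = (195, 14);  195² − 194·14² = 1 ✓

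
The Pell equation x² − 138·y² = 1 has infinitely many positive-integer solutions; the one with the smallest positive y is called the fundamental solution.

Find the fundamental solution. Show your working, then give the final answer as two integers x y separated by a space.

√138 → a₀=11, period (1,2,1,22); ℓ=4 even so k=3
k=0  a_k=11  p_k/q_k = 11/1
k=1  a_k=1  p_k/q_k = 12/1
k=2  a_k=2  p_k/q_k = 35/3
k=3  a_k=1  p_k/q_k = 47/4
→ (47, 4).  Check: 47²=2209, 138·4²=2208, difference 1.

47 4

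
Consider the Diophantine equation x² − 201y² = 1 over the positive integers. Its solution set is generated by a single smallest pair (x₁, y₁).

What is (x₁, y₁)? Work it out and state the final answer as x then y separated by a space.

515095 36332

d=201: √d = [14; 5,1,1,1,2,…,1,5,28] (ℓ=14, even), read p_13/q_13
a_0=14:  p_0=14·1+0=14,  q_0=14·0+1=1
a_1=5:  p_1=5·14+1=71,  q_1=5·1+0=5
…
a_10=1:  p_10=1·24768+8549=33317,  q_10=1·1747+603=2350
…
a_12=1:  p_12=1·58085+33317=91402,  q_12=1·4097+2350=6447
a_13=5:  p_13=5·91402+58085=515095,  q_13=5·6447+4097=36332
fundamental: x₁=515095, y₁=36332  (since 265322859025 − 201·1320014224 = 1)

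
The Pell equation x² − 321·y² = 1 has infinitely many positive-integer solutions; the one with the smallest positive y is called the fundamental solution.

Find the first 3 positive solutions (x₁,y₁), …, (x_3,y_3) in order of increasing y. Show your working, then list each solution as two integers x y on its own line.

215 12
92449 5160
39752855 2218788

√321 = [17; 1,10,1,34, …], period ℓ=4 (even) → k=3
step 0: (17, 1)  from 17·(1,0) + (0,1)
…
step 2: (197, 11)  from 10·(18,1) + (17,1)
step 3: (215, 12)  from 1·(197,11) + (18,1)
fundamental: x₁=215, y₁=12  (since 46225 − 321·144 = 1)
k=2:  x_2 = 215·215+321·12·12 = 92449,  y_2 = 215·12+12·215 = 5160
k=3:  x_3 = 215·92449+321·12·5160 = 39752855,  y_3 = 215·5160+12·92449 = 2218788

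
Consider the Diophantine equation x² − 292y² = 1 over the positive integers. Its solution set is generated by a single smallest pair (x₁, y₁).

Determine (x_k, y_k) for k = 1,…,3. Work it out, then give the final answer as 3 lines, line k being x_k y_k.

√292 = [17; 11,2,1,3,8,3,1,2,11,34, …], period ℓ=10 (even) → k=9
a_0=17:  p_0=17·1+0=17,  q_0=17·0+1=1
a_1=11:  p_1=11·17+1=188,  q_1=11·1+0=11
a_2=2:  p_2=2·188+17=393,  q_2=2·11+1=23
a_3=1:  p_3=1·393+188=581,  q_3=1·23+11=34
…
a_6=3:  p_6=3·17669+2136=55143,  q_6=3·1034+125=3227
a_7=1:  p_7=1·55143+17669=72812,  q_7=1·3227+1034=4261
a_8=2:  p_8=2·72812+55143=200767,  q_8=2·4261+3227=11749
a_9=11:  p_9=11·200767+72812=2281249,  q_9=11·11749+4261=133500
(x₁, y₁) = (2281249, 133500);  2281249² − 292·133500² = 1 ✓
(x_2, y_2) = (2281249·2281249 + 292·133500·133500, 2281249·133500 + 133500·2281249) = (10408194000001, 609093483000)
(x_3, y_3) = (2281249·10408194000001 + 292·133500·609093483000, 2281249·609093483000 + 133500·10408194000001) = (47487364308614281249, 2778987798000400500)

2281249 133500
10408194000001 609093483000
47487364308614281249 2778987798000400500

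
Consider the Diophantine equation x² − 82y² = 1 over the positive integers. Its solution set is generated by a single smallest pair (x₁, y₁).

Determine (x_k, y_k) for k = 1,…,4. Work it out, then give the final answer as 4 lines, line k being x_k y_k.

d=82: √d = [9; 18] (ℓ=1, odd), read p_1/q_1
k=0  a_k=9  p_k/q_k = 9/1
k=1  a_k=18  p_k/q_k = 163/18
(x₁, y₁) = (163, 18);  163² − 82·18² = 1 ✓
k=2:  x_2 = 163·163+82·18·18 = 53137,  y_2 = 163·18+18·163 = 5868
k=3:  x_3 = 163·53137+82·18·5868 = 17322499,  y_3 = 163·5868+18·53137 = 1912950
k=4:  x_4 = 163·17322499+82·18·1912950 = 5647081537,  y_4 = 163·1912950+18·17322499 = 623615832

163 18
53137 5868
17322499 1912950
5647081537 623615832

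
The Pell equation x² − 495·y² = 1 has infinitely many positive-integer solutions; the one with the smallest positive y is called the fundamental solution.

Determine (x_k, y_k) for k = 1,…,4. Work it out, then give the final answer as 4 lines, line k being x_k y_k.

89 4
15841 712
2819609 126732
501874561 22557584

√495 → a₀=22, period (4,44); ℓ=2 even so k=1
k=0  a_k=22  p_k/q_k = 22/1
k=1  a_k=4  p_k/q_k = 89/4
fundamental: x₁=89, y₁=4  (since 7921 − 495·16 = 1)
n=2: (89,4)∘(89,4) = (89·89+495·4·4, 89·4+4·89) = (15841,712)
n=3: (15841,712)∘(89,4) = (89·15841+495·4·712, 89·712+4·15841) = (2819609,126732)
n=4: (2819609,126732)∘(89,4) = (89·2819609+495·4·126732, 89·126732+4·2819609) = (501874561,22557584)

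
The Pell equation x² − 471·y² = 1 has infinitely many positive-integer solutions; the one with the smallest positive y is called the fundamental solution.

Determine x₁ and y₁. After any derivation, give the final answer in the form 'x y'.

7838695 361188

d=471: √d = [21; 1,2,2,1,3,…,2,1,42] (ℓ=14, even), read p_13/q_13
i=0: a=21 ⇒ p=21, q=1
…
i=2: a=2 ⇒ p=65, q=3
…
i=4: a=1 ⇒ p=217, q=10
…
i=7: a=14 ⇒ p=48809, q=2249
i=8: a=4 ⇒ p=198665, q=9154
…
i=10: a=1 ⇒ p=843469, q=38865
i=11: a=2 ⇒ p=2331742, q=107441
i=12: a=2 ⇒ p=5506953, q=253747
i=13: a=1 ⇒ p=7838695, q=361188
fundamental: x₁=7838695, y₁=361188  (since 61445139303025 − 471·130456771344 = 1)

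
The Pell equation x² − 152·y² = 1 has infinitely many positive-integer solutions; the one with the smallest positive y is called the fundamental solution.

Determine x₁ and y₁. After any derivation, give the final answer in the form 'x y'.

37 3

[12; 3,24] for √152; ℓ=2 ⇒ convergent index 1
i=0: a=12 ⇒ p=12, q=1
i=1: a=3 ⇒ p=37, q=3
fundamental: x₁=37, y₁=3  (since 1369 − 152·9 = 1)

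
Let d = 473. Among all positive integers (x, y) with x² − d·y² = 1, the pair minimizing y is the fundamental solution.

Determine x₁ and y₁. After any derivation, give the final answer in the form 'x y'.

87 4

√473 → a₀=21, period (1,2,1,42); ℓ=4 even so k=3
i=0: a=21 ⇒ p=21, q=1
i=1: a=1 ⇒ p=22, q=1
i=2: a=2 ⇒ p=65, q=3
i=3: a=1 ⇒ p=87, q=4
→ (87, 4).  Check: 87²=7569, 473·4²=7568, difference 1.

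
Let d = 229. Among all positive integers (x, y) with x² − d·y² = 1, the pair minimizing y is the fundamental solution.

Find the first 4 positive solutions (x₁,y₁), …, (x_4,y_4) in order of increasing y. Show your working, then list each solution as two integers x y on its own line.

d=229: √d = [15; 7,1,1,7,30] (ℓ=5, odd), read p_9/q_9
k=0  a_k=15  p_k/q_k = 15/1
k=1  a_k=7  p_k/q_k = 106/7
…
k=3  a_k=1  p_k/q_k = 227/15
…
k=6  a_k=7  p_k/q_k = 362399/23948
…
k=8  a_k=1  p_k/q_k = 776325/51301
k=9  a_k=7  p_k/q_k = 5848201/386460
fundamental: x₁=5848201, y₁=386460  (since 34201454936401 − 229·149351331600 = 1)
k=2:  x_2 = 5848201·5848201+229·386460·386460 = 68402909872801,  y_2 = 5848201·386460+386460·5848201 = 4520191516920
k=3:  x_3 = 5848201·68402909872801+229·386460·4520191516920 = 800067931842043513801,  y_3 = 5848201·4520191516920+386460·68402909872801 = 52869977098885735380
k=4:  x_4 = 5848201·800067931842043513801+229·386460·52869977098885735380 = 9357916158133073035999171201,  y_4 = 5848201·52869977098885735380+386460·800067931842043513801 = 618388505879356792878585840

5848201 386460
68402909872801 4520191516920
800067931842043513801 52869977098885735380
9357916158133073035999171201 618388505879356792878585840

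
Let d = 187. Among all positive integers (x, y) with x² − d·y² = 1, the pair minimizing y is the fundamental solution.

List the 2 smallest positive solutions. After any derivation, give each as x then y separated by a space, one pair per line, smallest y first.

√187 → a₀=13, period (1,2,13,2,1,26); ℓ=6 even so k=5
step 0: (13, 1)  from 13·(1,0) + (0,1)
…
step 2: (41, 3)  from 2·(14,1) + (13,1)
…
step 4: (1135, 83)  from 2·(547,40) + (41,3)
step 5: (1682, 123)  from 1·(1135,83) + (547,40)
→ (1682, 123).  Check: 1682²=2829124, 187·123²=2829123, difference 1.
k=2:  x_2 = 1682·1682+187·123·123 = 5658247,  y_2 = 1682·123+123·1682 = 413772

1682 123
5658247 413772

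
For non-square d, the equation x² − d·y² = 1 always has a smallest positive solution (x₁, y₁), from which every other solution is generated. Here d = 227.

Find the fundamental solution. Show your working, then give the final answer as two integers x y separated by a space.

226 15

√227 → a₀=15, period (15,30); ℓ=2 even so k=1
k=0  a_k=15  p_k/q_k = 15/1
k=1  a_k=15  p_k/q_k = 226/15
fundamental: x₁=226, y₁=15  (since 51076 − 227·225 = 1)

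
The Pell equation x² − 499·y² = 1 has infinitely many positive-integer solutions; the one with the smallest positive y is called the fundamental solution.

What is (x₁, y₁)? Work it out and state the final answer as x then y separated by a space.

4490 201

√499 = [22; 2,1,21,1,2,44, …], period ℓ=6 (even) → k=5
a_0=22:  p_0=22·1+0=22,  q_0=22·0+1=1
…
a_2=1:  p_2=1·45+22=67,  q_2=1·2+1=3
…
a_4=1:  p_4=1·1452+67=1519,  q_4=1·65+3=68
a_5=2:  p_5=2·1519+1452=4490,  q_5=2·68+65=201
(x₁, y₁) = (4490, 201);  4490² − 499·201² = 1 ✓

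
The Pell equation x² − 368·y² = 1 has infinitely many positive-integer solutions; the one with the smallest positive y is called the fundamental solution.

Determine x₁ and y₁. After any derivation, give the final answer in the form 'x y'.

√368 = [19; 5,2,5,38, …], period ℓ=4 (even) → k=3
k=0  a_k=19  p_k/q_k = 19/1
k=1  a_k=5  p_k/q_k = 96/5
k=2  a_k=2  p_k/q_k = 211/11
k=3  a_k=5  p_k/q_k = 1151/60
fundamental: x₁=1151, y₁=60  (since 1324801 − 368·3600 = 1)

1151 60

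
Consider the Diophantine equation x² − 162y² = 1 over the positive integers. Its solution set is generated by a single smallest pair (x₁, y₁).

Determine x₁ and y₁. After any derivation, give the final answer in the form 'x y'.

[12; 1,2,1,2,12,2,1,2,1,24] for √162; ℓ=10 ⇒ convergent index 9
a_0=12:  p_0=12·1+0=12,  q_0=12·0+1=1
a_1=1:  p_1=1·12+1=13,  q_1=1·1+0=1
a_2=2:  p_2=2·13+12=38,  q_2=2·1+1=3
…
a_5=12:  p_5=12·140+51=1731,  q_5=12·11+4=136
…
a_8=2:  p_8=2·5333+3602=14268,  q_8=2·419+283=1121
a_9=1:  p_9=1·14268+5333=19601,  q_9=1·1121+419=1540
fundamental: x₁=19601, y₁=1540  (since 384199201 − 162·2371600 = 1)

19601 1540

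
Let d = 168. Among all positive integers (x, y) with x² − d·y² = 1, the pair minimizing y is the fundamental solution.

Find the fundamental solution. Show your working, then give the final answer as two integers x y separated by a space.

13 1

d=168: √d = [12; 1,24] (ℓ=2, even), read p_1/q_1
k=0  a_k=12  p_k/q_k = 12/1
k=1  a_k=1  p_k/q_k = 13/1
fundamental: x₁=13, y₁=1  (since 169 − 168·1 = 1)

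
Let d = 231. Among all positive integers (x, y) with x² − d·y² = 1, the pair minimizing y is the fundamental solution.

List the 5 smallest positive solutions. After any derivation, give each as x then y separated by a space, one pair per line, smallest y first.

76 5
11551 760
1755676 115515
266851201 17557520
40559626876 2668627525

√231 = [15; 5,30, …], period ℓ=2 (even) → k=1
k=0  a_k=15  p_k/q_k = 15/1
k=1  a_k=5  p_k/q_k = 76/5
(x₁, y₁) = (76, 5);  76² − 231·5² = 1 ✓
n=2: (76,5)∘(76,5) = (76·76+231·5·5, 76·5+5·76) = (11551,760)
n=3: (11551,760)∘(76,5) = (76·11551+231·5·760, 76·760+5·11551) = (1755676,115515)
n=4: (1755676,115515)∘(76,5) = (76·1755676+231·5·115515, 76·115515+5·1755676) = (266851201,17557520)
n=5: (266851201,17557520)∘(76,5) = (76·266851201+231·5·17557520, 76·17557520+5·266851201) = (40559626876,2668627525)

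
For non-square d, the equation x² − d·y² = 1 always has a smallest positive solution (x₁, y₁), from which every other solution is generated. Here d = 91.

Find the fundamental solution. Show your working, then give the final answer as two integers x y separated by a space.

1574 165

√91 → a₀=9, period (1,1,5,1,5,1,1,18); ℓ=8 even so k=7
step 0: (9, 1)  from 9·(1,0) + (0,1)
step 1: (10, 1)  from 1·(9,1) + (1,0)
…
step 3: (105, 11)  from 5·(19,2) + (10,1)
step 4: (124, 13)  from 1·(105,11) + (19,2)
step 5: (725, 76)  from 5·(124,13) + (105,11)
step 6: (849, 89)  from 1·(725,76) + (124,13)
step 7: (1574, 165)  from 1·(849,89) + (725,76)
fundamental: x₁=1574, y₁=165  (since 2477476 − 91·27225 = 1)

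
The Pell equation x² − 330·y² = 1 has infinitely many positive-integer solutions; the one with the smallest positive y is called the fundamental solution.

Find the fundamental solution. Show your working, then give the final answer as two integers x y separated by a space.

109 6

√330 → a₀=18, period (6,36); ℓ=2 even so k=1
step 0: (18, 1)  from 18·(1,0) + (0,1)
step 1: (109, 6)  from 6·(18,1) + (1,0)
→ (109, 6).  Check: 109²=11881, 330·6²=11880, difference 1.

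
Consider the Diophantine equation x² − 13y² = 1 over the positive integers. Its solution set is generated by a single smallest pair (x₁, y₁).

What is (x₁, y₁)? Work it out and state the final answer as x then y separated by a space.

√13 = [3; 1,1,1,1,6, …], period ℓ=5 (odd) → k=9
i=0: a=3 ⇒ p=3, q=1
i=1: a=1 ⇒ p=4, q=1
…
i=3: a=1 ⇒ p=11, q=3
i=4: a=1 ⇒ p=18, q=5
…
i=6: a=1 ⇒ p=137, q=38
i=7: a=1 ⇒ p=256, q=71
i=8: a=1 ⇒ p=393, q=109
i=9: a=1 ⇒ p=649, q=180
fundamental: x₁=649, y₁=180  (since 421201 − 13·32400 = 1)

649 180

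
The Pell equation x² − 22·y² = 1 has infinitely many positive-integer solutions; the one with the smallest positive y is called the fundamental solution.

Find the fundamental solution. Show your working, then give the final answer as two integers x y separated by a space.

197 42

d=22: √d = [4; 1,2,4,2,1,8] (ℓ=6, even), read p_5/q_5
k=0  a_k=4  p_k/q_k = 4/1
…
k=3  a_k=4  p_k/q_k = 61/13
k=4  a_k=2  p_k/q_k = 136/29
k=5  a_k=1  p_k/q_k = 197/42
→ (197, 42).  Check: 197²=38809, 22·42²=38808, difference 1.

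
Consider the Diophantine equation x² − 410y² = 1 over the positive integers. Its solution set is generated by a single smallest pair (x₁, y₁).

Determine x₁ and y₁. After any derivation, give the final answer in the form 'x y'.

√410 → a₀=20, period (4,40); ℓ=2 even so k=1
step 0: (20, 1)  from 20·(1,0) + (0,1)
step 1: (81, 4)  from 4·(20,1) + (1,0)
→ (81, 4).  Check: 81²=6561, 410·4²=6560, difference 1.

81 4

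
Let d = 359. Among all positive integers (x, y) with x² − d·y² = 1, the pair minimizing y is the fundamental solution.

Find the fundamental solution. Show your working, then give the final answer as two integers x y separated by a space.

360 19

[18; 1,17,1,36] for √359; ℓ=4 ⇒ convergent index 3
k=0  a_k=18  p_k/q_k = 18/1
…
k=2  a_k=17  p_k/q_k = 341/18
k=3  a_k=1  p_k/q_k = 360/19
→ (360, 19).  Check: 360²=129600, 359·19²=129599, difference 1.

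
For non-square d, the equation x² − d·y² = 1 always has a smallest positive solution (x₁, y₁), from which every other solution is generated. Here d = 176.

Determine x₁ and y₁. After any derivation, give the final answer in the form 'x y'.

199 15

d=176: √d = [13; 3,1,3,26] (ℓ=4, even), read p_3/q_3
a_0=13:  p_0=13·1+0=13,  q_0=13·0+1=1
a_1=3:  p_1=3·13+1=40,  q_1=3·1+0=3
a_2=1:  p_2=1·40+13=53,  q_2=1·3+1=4
a_3=3:  p_3=3·53+40=199,  q_3=3·4+3=15
(x₁, y₁) = (199, 15);  199² − 176·15² = 1 ✓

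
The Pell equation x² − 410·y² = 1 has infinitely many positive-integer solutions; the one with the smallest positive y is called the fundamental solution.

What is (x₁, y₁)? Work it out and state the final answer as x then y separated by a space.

81 4

[20; 4,40] for √410; ℓ=2 ⇒ convergent index 1
step 0: (20, 1)  from 20·(1,0) + (0,1)
step 1: (81, 4)  from 4·(20,1) + (1,0)
fundamental: x₁=81, y₁=4  (since 6561 − 410·16 = 1)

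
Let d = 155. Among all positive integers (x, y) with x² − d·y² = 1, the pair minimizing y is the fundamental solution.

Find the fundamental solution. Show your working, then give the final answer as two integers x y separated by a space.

249 20

d=155: √d = [12; 2,4,2,24] (ℓ=4, even), read p_3/q_3
a_0=12:  p_0=12·1+0=12,  q_0=12·0+1=1
a_1=2:  p_1=2·12+1=25,  q_1=2·1+0=2
a_2=4:  p_2=4·25+12=112,  q_2=4·2+1=9
a_3=2:  p_3=2·112+25=249,  q_3=2·9+2=20
→ (249, 20).  Check: 249²=62001, 155·20²=62000, difference 1.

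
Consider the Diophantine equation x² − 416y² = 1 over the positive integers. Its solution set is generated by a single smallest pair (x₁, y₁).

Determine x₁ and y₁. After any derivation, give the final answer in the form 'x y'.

5201 255

[20; 2,1,1,9,1,1,2,40] for √416; ℓ=8 ⇒ convergent index 7
step 0: (20, 1)  from 20·(1,0) + (0,1)
step 1: (41, 2)  from 2·(20,1) + (1,0)
step 2: (61, 3)  from 1·(41,2) + (20,1)
…
step 5: (1081, 53)  from 1·(979,48) + (102,5)
step 6: (2060, 101)  from 1·(1081,53) + (979,48)
step 7: (5201, 255)  from 2·(2060,101) + (1081,53)
→ (5201, 255).  Check: 5201²=27050401, 416·255²=27050400, difference 1.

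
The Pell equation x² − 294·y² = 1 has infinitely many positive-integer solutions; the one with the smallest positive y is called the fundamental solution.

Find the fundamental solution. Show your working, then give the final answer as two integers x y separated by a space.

√294 = [17; 6,1,4,1,6,34, …], period ℓ=6 (even) → k=5
step 0: (17, 1)  from 17·(1,0) + (0,1)
…
step 4: (703, 41)  from 1·(583,34) + (120,7)
step 5: (4801, 280)  from 6·(703,41) + (583,34)
fundamental: x₁=4801, y₁=280  (since 23049601 − 294·78400 = 1)

4801 280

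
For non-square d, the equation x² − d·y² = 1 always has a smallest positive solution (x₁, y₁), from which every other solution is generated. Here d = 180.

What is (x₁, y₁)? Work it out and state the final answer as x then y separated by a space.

161 12

[13; 2,2,2,26] for √180; ℓ=4 ⇒ convergent index 3
i=0: a=13 ⇒ p=13, q=1
i=1: a=2 ⇒ p=27, q=2
i=2: a=2 ⇒ p=67, q=5
i=3: a=2 ⇒ p=161, q=12
(x₁, y₁) = (161, 12);  161² − 180·12² = 1 ✓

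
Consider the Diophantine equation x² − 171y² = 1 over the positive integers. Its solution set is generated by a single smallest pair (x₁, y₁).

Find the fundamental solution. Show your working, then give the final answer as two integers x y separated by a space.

[13; 13,26] for √171; ℓ=2 ⇒ convergent index 1
k=0  a_k=13  p_k/q_k = 13/1
k=1  a_k=13  p_k/q_k = 170/13
→ (170, 13).  Check: 170²=28900, 171·13²=28899, difference 1.

170 13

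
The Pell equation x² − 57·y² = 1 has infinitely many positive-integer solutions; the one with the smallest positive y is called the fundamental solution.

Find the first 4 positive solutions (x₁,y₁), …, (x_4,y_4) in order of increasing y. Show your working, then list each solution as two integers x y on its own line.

√57 → a₀=7, period (1,1,4,1,1,14); ℓ=6 even so k=5
step 0: (7, 1)  from 7·(1,0) + (0,1)
…
step 4: (83, 11)  from 1·(68,9) + (15,2)
step 5: (151, 20)  from 1·(83,11) + (68,9)
(x₁, y₁) = (151, 20);  151² − 57·20² = 1 ✓
n=2: (151,20)∘(151,20) = (151·151+57·20·20, 151·20+20·151) = (45601,6040)
n=3: (45601,6040)∘(151,20) = (151·45601+57·20·6040, 151·6040+20·45601) = (13771351,1824060)
n=4: (13771351,1824060)∘(151,20) = (151·13771351+57·20·1824060, 151·1824060+20·13771351) = (4158902401,550860080)

151 20
45601 6040
13771351 1824060
4158902401 550860080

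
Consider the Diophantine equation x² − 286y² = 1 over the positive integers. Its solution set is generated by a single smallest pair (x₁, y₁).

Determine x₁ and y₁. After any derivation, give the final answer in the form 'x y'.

d=286: √d = [16; 1,10,3,3,2,3,3,10,1,32] (ℓ=10, even), read p_9/q_9
step 0: (16, 1)  from 16·(1,0) + (0,1)
step 1: (17, 1)  from 1·(16,1) + (1,0)
step 2: (186, 11)  from 10·(17,1) + (16,1)
step 3: (575, 34)  from 3·(186,11) + (17,1)
step 4: (1911, 113)  from 3·(575,34) + (186,11)
step 5: (4397, 260)  from 2·(1911,113) + (575,34)
step 6: (15102, 893)  from 3·(4397,260) + (1911,113)
step 7: (49703, 2939)  from 3·(15102,893) + (4397,260)
step 8: (512132, 30283)  from 10·(49703,2939) + (15102,893)
step 9: (561835, 33222)  from 1·(512132,30283) + (49703,2939)
fundamental: x₁=561835, y₁=33222  (since 315658567225 − 286·1103701284 = 1)

561835 33222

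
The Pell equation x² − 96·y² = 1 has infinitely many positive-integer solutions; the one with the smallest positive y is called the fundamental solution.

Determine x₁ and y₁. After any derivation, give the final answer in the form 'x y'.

49 5

[9; 1,3,1,18] for √96; ℓ=4 ⇒ convergent index 3
a_0=9:  p_0=9·1+0=9,  q_0=9·0+1=1
a_1=1:  p_1=1·9+1=10,  q_1=1·1+0=1
a_2=3:  p_2=3·10+9=39,  q_2=3·1+1=4
a_3=1:  p_3=1·39+10=49,  q_3=1·4+1=5
fundamental: x₁=49, y₁=5  (since 2401 − 96·25 = 1)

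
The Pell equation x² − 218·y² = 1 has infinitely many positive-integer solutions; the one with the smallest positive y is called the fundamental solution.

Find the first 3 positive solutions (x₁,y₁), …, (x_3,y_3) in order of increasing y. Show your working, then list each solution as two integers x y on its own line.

126003 8534
31753512017 2150619204
8002075549230099 541968943114690

√218 → a₀=14, period (1,3,3,1,28); ℓ=5 odd so k=9
step 0: (14, 1)  from 14·(1,0) + (0,1)
…
step 5: (7220, 489)  from 28·(251,17) + (192,13)
…
step 8: (96370, 6527)  from 3·(29633,2007) + (7471,506)
step 9: (126003, 8534)  from 1·(96370,6527) + (29633,2007)
fundamental: x₁=126003, y₁=8534  (since 15876756009 − 218·72829156 = 1)
n=2: (126003,8534)∘(126003,8534) = (126003·126003+218·8534·8534, 126003·8534+8534·126003) = (31753512017,2150619204)
n=3: (31753512017,2150619204)∘(126003,8534) = (126003·31753512017+218·8534·2150619204, 126003·2150619204+8534·31753512017) = (8002075549230099,541968943114690)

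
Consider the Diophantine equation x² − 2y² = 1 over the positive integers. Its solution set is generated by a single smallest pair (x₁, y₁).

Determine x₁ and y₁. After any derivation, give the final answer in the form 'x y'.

3 2

√2 → a₀=1, period (2); ℓ=1 odd so k=1
step 0: (1, 1)  from 1·(1,0) + (0,1)
step 1: (3, 2)  from 2·(1,1) + (1,0)
(x₁, y₁) = (3, 2);  3² − 2·2² = 1 ✓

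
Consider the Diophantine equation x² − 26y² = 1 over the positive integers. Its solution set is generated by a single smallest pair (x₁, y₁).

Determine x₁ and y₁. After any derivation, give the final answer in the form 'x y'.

√26 = [5; 10, …], period ℓ=1 (odd) → k=1
i=0: a=5 ⇒ p=5, q=1
i=1: a=10 ⇒ p=51, q=10
(x₁, y₁) = (51, 10);  51² − 26·10² = 1 ✓

51 10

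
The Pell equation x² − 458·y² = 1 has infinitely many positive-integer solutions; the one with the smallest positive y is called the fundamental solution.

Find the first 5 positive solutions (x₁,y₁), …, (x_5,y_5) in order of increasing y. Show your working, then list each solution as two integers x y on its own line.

√458 = [21; 2,2,42, …], period ℓ=3 (odd) → k=5
step 0: (21, 1)  from 21·(1,0) + (0,1)
…
step 4: (9181, 429)  from 2·(4537,212) + (107,5)
step 5: (22899, 1070)  from 2·(9181,429) + (4537,212)
→ (22899, 1070).  Check: 22899²=524364201, 458·1070²=524364200, difference 1.
(x_2, y_2) = (22899·22899 + 458·1070·1070, 22899·1070 + 1070·22899) = (1048728401, 49003860)
(x_3, y_3) = (22899·1048728401 + 458·1070·49003860, 22899·49003860 + 1070·1048728401) = (48029663286099, 2244278779210)
(x_4, y_4) = (22899·48029663286099 + 458·1070·2244278779210, 22899·2244278779210 + 1070·48029663286099) = (2199662518128033601, 102783479481255720)
(x_5, y_5) = (22899·2199662518128033601 + 458·1070·102783479481255720, 22899·102783479481255720 + 1070·2199662518128033601) = (100740143957198019572499, 4707277791038270685350)

22899 1070
1048728401 49003860
48029663286099 2244278779210
2199662518128033601 102783479481255720
100740143957198019572499 4707277791038270685350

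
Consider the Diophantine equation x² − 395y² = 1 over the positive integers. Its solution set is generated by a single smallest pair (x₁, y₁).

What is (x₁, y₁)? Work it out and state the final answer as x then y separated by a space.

159 8

d=395: √d = [19; 1,6,1,38] (ℓ=4, even), read p_3/q_3
i=0: a=19 ⇒ p=19, q=1
i=1: a=1 ⇒ p=20, q=1
i=2: a=6 ⇒ p=139, q=7
i=3: a=1 ⇒ p=159, q=8
(x₁, y₁) = (159, 8);  159² − 395·8² = 1 ✓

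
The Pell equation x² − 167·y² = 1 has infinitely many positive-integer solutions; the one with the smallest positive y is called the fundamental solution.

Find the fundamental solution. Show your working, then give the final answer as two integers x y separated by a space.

[12; 1,11,1,24] for √167; ℓ=4 ⇒ convergent index 3
a_0=12:  p_0=12·1+0=12,  q_0=12·0+1=1
…
a_2=11:  p_2=11·13+12=155,  q_2=11·1+1=12
a_3=1:  p_3=1·155+13=168,  q_3=1·12+1=13
(x₁, y₁) = (168, 13);  168² − 167·13² = 1 ✓

168 13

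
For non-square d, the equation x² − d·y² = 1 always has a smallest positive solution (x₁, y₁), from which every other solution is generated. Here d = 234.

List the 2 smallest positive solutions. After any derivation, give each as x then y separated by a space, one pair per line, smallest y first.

5201 340
54100801 3536680

√234 → a₀=15, period (3,2,1,2,1,2,3,30); ℓ=8 even so k=7
i=0: a=15 ⇒ p=15, q=1
i=1: a=3 ⇒ p=46, q=3
i=2: a=2 ⇒ p=107, q=7
…
i=4: a=2 ⇒ p=413, q=27
…
i=6: a=2 ⇒ p=1545, q=101
i=7: a=3 ⇒ p=5201, q=340
fundamental: x₁=5201, y₁=340  (since 27050401 − 234·115600 = 1)
k=2:  x_2 = 5201·5201+234·340·340 = 54100801,  y_2 = 5201·340+340·5201 = 3536680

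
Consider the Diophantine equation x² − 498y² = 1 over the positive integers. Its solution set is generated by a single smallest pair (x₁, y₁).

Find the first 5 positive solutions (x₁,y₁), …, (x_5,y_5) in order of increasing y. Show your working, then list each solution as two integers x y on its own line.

√498 = [22; 3,6,22,6,3,44, …], period ℓ=6 (even) → k=5
a_0=22:  p_0=22·1+0=22,  q_0=22·0+1=1
…
a_2=6:  p_2=6·67+22=424,  q_2=6·3+1=19
…
a_4=6:  p_4=6·9395+424=56794,  q_4=6·421+19=2545
a_5=3:  p_5=3·56794+9395=179777,  q_5=3·2545+421=8056
(x₁, y₁) = (179777, 8056);  179777² − 498·8056² = 1 ✓
(x_2, y_2) = (179777·179777 + 498·8056·8056, 179777·8056 + 8056·179777) = (64639539457, 2896567024)
(x_3, y_3) = (179777·64639539457 + 498·8056·2896567024, 179777·2896567024 + 8056·64639539457) = (23241404969742401, 1041472259739240)
(x_4, y_4) = (179777·23241404969742401 + 498·8056·1041472259739240, 179777·1041472259739240 + 8056·23241404969742401) = (8356540122426119709697, 374465516875386131936)
(x_5, y_5) = (179777·8356540122426119709697 + 498·8056·374465516875386131936, 179777·374465516875386131936 + 8056·8356540122426119709697) = (3004627427155559641130652737, 134640574453571113022377304)

179777 8056
64639539457 2896567024
23241404969742401 1041472259739240
8356540122426119709697 374465516875386131936
3004627427155559641130652737 134640574453571113022377304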